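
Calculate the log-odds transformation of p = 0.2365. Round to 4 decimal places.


The odds are p/(1-p) = 0.2365 / 0.7635 = 0.3098.
logit(p) = ln(0.3098) = -1.1720.

-1.1720


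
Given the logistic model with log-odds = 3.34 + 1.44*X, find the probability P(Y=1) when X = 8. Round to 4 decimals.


Compute z = 3.34 + (1.44)(8) = 14.8600.
exp(-z) = 0.0000.
P = 1/(1 + 0.0000) = 1.0000.

1.0000


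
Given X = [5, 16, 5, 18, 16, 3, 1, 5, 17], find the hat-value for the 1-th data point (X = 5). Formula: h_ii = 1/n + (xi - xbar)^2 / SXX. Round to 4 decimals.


Compute xbar = 9.5556 with n = 9 observations.
SXX = 388.2222.
Leverage = 1/9 + (5 - 9.5556)^2/388.2222 = 0.1646.

0.1646


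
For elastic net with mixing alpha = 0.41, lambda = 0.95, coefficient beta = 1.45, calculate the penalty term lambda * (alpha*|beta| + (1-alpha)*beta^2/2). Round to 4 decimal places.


Compute:
L1 = 0.41 * 1.45 = 0.5945.
L2 = 0.59 * 1.45^2 / 2 = 0.6202.
Penalty = 0.95 * (0.5945 + 0.6202) = 1.1540.

1.1540


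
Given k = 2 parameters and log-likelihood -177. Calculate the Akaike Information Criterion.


AIC = 2k - 2*loglik = 2(2) - 2(-177).
= 4 + 354 = 358.

358


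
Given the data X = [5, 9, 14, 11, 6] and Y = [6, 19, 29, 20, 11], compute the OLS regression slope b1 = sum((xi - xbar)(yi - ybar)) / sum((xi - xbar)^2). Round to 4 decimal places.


The sample means are xbar = 9.0000 and ybar = 17.0000.
Compute S_xx = 54.0000 and S_xy = 128.0000.
Slope b1 = S_xy / S_xx = 128.0000 / 54.0000 = 2.3704.

2.3704


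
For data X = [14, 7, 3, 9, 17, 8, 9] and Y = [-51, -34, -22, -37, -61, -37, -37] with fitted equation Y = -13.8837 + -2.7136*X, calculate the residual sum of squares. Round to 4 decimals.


For each point, residual = actual - predicted.
Residuals: [0.8741, -1.1211, 0.0245, 1.3061, -0.9851, -1.4075, 1.3061].
Sum of squared residuals = 8.3848.

8.3848


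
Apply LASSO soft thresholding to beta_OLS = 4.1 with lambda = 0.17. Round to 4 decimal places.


Absolute value: |4.1| = 4.1.
Compare to lambda = 0.17.
Since |beta| > lambda, coefficient = sign(beta)*(|beta| - lambda) = 3.9300.

3.9300


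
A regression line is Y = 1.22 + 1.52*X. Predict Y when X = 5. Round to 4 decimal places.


Substitute X = 5 into the equation:
Y = 1.22 + 1.52 * 5 = 1.22 + 7.6000 = 8.8200.

8.8200


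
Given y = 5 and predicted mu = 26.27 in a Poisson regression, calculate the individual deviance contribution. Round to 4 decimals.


Compute y*ln(y/mu) = 5*ln(5/26.27) = 5*-1.658990 = -8.294950.
y - mu = -21.27.
D = 2*(-8.294950 - (-21.27)) = 25.950100, which rounds to 25.9501.

25.9501


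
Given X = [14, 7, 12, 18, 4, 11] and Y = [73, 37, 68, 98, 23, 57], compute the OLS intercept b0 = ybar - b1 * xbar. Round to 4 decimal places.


First find the slope: b1 = 5.3548.
Means: xbar = 11.0000, ybar = 59.3333.
b0 = ybar - b1 * xbar = 59.3333 - 5.3548 * 11.0000 = 0.4301.

0.4301


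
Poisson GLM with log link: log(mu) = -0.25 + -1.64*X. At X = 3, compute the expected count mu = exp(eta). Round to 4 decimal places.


eta = -0.25 + -1.64 * 3 = -5.1700.
mu = exp(-5.1700) = 0.0057.

0.0057


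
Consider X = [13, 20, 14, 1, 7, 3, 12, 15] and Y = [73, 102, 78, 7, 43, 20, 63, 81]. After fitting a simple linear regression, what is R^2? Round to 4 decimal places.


Fit the OLS line: b0 = 4.9293, b1 = 5.0302.
SSres = 49.2359.
SStot = 7383.8750.
R^2 = 1 - 49.2359/7383.8750 = 0.9933.

0.9933


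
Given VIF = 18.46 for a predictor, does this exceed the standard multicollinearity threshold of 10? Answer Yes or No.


The threshold is 10.
VIF = 18.46 is >= 10.
Multicollinearity indication: Yes.

Yes


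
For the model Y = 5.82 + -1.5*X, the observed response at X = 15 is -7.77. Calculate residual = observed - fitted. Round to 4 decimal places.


Compute yhat = 5.82 + (-1.5)(15) = -16.6800.
Residual = actual - predicted = -7.77 - -16.6800 = 8.9100.

8.9100


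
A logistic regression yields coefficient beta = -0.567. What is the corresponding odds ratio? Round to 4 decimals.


The odds ratio is computed as:
OR = e^(-0.567) = 0.5672.

0.5672


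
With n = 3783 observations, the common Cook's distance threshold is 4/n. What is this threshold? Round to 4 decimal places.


Using the rule of thumb:
Threshold = 4 / 3783 = 0.0011.

0.0011


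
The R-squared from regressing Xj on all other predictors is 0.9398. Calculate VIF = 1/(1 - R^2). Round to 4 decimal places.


Denominator: 1 - 0.9398 = 0.0602.
VIF = 1 / 0.0602 = 16.6113.

16.6113


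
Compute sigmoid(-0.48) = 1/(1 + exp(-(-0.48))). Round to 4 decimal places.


First, exp(0.4800) = 1.6161.
Then sigma(z) = 1/(1 + 1.6161) = 0.3823.

0.3823


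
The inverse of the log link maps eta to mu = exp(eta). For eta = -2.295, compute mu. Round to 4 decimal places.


mu = exp(eta) = exp(-2.295).
= 0.1008.

0.1008


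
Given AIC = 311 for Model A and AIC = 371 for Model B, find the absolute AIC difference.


Absolute difference = |311 - 371| = 60.
The model with lower AIC (A) is preferred.

60


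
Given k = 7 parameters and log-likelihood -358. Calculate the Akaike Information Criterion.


Compute:
2k = 2*7 = 14.
-2*loglik = -2*(-358) = 716.
AIC = 14 + 716 = 730.

730


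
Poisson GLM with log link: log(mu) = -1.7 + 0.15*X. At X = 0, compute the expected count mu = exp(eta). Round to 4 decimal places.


eta = -1.7 + 0.15 * 0 = -1.7000.
mu = exp(-1.7000) = 0.1827.

0.1827


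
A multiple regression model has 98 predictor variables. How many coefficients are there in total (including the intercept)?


Total coefficients = number of predictors + 1 (for the intercept).
= 98 + 1 = 99.

99


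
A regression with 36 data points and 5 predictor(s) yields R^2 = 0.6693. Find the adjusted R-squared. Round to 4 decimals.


Using the formula:
(1 - 0.6693) = 0.3307.
Multiply by 35/30: 0.3307 * 35 = 11.5745, then 11.5745 / 30 = 0.3858.
Adj R^2 = 1 - 0.3858 = 0.6142.

0.6142


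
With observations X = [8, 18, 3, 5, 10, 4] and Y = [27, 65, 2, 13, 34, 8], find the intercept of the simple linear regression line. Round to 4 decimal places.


First find the slope: b1 = 4.1364.
Means: xbar = 8.0000, ybar = 24.8333.
b0 = ybar - b1 * xbar = 24.8333 - 4.1364 * 8.0000 = -8.2576.

-8.2576


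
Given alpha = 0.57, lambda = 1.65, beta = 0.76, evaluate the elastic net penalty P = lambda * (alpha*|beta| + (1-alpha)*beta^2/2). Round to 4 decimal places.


alpha * |beta| = 0.57 * 0.76 = 0.4332.
(1-alpha) * beta^2/2 = 0.43 * 0.5776/2 = 0.1242.
Total = 1.65 * (0.4332 + 0.1242) = 0.9197.

0.9197


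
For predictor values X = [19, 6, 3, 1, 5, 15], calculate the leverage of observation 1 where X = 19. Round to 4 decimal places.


Compute xbar = 8.1667 with n = 6 observations.
SXX = 256.8333.
Leverage = 1/6 + (19 - 8.1667)^2/256.8333 = 0.6236.

0.6236


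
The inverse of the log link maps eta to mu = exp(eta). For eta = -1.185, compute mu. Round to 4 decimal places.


mu = exp(eta) = exp(-1.185).
= 0.3057.

0.3057


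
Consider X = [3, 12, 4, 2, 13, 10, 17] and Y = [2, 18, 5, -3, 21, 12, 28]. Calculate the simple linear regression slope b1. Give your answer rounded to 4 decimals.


First compute the means: xbar = 8.7143, ybar = 11.8571.
Then S_xx = sum((xi - xbar)^2) = 199.4286.
S_xy = sum((xi - xbar)(yi - ybar)) = 381.7143.
b1 = S_xy / S_xx = 381.7143 / 199.4286 = 1.9140.

1.9140


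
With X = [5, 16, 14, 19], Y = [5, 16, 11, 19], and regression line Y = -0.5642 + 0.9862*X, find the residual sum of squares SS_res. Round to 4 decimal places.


Compute predicted values, then residuals = yi - yhat_i.
Residuals: [0.6332, 0.7850, -2.2426, 0.8264].
SSres = sum(residual^2) = 6.7294.

6.7294


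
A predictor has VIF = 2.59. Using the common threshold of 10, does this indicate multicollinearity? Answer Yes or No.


Compare VIF = 2.59 to the threshold of 10.
2.59 < 10, so the answer is No.

No


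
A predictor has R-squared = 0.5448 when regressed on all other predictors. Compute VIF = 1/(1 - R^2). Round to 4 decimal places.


Using VIF = 1/(1 - R^2_j):
1 - 0.5448 = 0.4552.
VIF = 2.1968.

2.1968


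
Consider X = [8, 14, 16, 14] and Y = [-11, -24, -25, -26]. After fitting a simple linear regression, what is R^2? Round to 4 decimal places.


The fitted line is Y = 3.7778 + -1.9444*X.
SSres = 12.8889, SStot = 149.0000.
R^2 = 1 - SSres/SStot = 0.9135.

0.9135


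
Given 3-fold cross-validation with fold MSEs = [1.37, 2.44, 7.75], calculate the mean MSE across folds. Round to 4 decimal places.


Sum of fold MSEs = 11.5600.
Average = 11.5600 / 3 = 3.8533.

3.8533


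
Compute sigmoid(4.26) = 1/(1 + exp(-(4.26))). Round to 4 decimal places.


exp(-4.2600) = 0.0141.
1 + exp(-z) = 1.0141.
sigmoid = 1/1.0141 = 0.9861.

0.9861


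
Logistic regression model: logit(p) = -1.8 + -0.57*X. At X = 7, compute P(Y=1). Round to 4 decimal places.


z = -1.8 + -0.57 * 7 = -5.7900.
Sigmoid: P = 1 / (1 + exp(5.7900)) = 0.0030.

0.0030


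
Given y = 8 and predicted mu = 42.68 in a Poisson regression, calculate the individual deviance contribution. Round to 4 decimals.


Compute y*ln(y/mu) = 8*ln(8/42.68) = 8*-1.674289 = -13.394312.
y - mu = -34.68.
D = 2*(-13.394312 - (-34.68)) = 42.571376, which rounds to 42.5714.

42.5714


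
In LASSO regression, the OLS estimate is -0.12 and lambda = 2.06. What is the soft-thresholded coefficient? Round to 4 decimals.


Absolute value: |-0.12| = 0.12.
Compare to lambda = 2.06.
Since |beta| <= lambda, the coefficient is set to 0.

0.0000


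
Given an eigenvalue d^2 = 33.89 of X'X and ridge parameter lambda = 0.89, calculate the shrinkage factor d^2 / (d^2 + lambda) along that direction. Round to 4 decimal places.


Compute the denominator: 33.89 + 0.89 = 34.7800.
Shrinkage factor = 33.89 / 34.7800 = 0.9744.

0.9744


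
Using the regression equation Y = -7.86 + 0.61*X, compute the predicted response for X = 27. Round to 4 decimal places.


Predicted value:
Y = -7.86 + (0.61)(27) = -7.86 + 16.4700 = 8.6100.

8.6100


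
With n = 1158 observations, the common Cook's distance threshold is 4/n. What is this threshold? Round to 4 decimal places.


Using the rule of thumb:
Threshold = 4 / 1158 = 0.0035.

0.0035


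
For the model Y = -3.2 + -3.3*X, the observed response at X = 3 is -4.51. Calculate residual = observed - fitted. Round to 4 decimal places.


Fitted value at X = 3 is yhat = -3.2 + -3.3*3 = -13.1000.
Residual = -4.51 - -13.1000 = 8.5900.

8.5900


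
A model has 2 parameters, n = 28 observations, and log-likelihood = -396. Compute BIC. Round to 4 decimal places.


Compute k*ln(n) = 2*ln(28) = 2*3.332205 = 6.664410.
Then -2*loglik = 792.
BIC = 6.664410 + 792 = 798.664410, which rounds to 798.6644.

798.6644


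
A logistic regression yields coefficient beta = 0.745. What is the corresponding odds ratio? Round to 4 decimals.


exp(0.745) = 2.1064.
So the odds ratio is 2.1064.

2.1064


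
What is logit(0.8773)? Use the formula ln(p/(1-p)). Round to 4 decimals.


1 - p = 0.1227.
p/(1-p) = 7.1500.
logit = ln(7.1500) = 1.9671.

1.9671


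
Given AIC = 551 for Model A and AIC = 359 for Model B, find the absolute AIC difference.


Compute |551 - 359| = 192.
Model B has the smaller AIC.

192


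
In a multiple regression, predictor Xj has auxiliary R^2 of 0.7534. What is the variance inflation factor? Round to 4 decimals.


Denominator: 1 - 0.7534 = 0.2466.
VIF = 1 / 0.2466 = 4.0552.

4.0552


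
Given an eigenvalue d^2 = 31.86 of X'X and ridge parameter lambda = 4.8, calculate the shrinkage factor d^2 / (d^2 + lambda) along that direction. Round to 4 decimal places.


d^2 + lambda = 31.86 + 4.8 = 36.6600.
Shrinkage factor = 31.86/36.6600 = 0.8691.

0.8691


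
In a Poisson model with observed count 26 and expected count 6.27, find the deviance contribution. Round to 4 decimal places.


Compute y*ln(y/mu) = 26*ln(26/6.27) = 26*1.422320 = 36.980320.
y - mu = 19.73.
D = 2*(36.980320 - (19.73)) = 34.500640, which rounds to 34.5006.

34.5006


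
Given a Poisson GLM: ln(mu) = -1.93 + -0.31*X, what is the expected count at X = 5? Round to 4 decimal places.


Linear predictor: eta = -1.93 + (-0.31)(5) = -3.4800.
Expected count: mu = exp(-3.4800) = 0.0308.

0.0308


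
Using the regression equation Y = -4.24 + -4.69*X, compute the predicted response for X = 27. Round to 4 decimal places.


Predicted value:
Y = -4.24 + (-4.69)(27) = -4.24 + -126.6300 = -130.8700.

-130.8700


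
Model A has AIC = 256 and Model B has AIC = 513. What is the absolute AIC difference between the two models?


Compute |256 - 513| = 257.
Model A has the smaller AIC.

257


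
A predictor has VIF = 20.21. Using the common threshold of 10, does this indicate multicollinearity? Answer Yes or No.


The threshold is 10.
VIF = 20.21 is >= 10.
Multicollinearity indication: Yes.

Yes


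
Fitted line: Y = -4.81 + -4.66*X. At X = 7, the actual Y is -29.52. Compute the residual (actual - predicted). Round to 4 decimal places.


Predicted = -4.81 + -4.66 * 7 = -37.4300.
Residual = -29.52 - -37.4300 = 7.9100.

7.9100


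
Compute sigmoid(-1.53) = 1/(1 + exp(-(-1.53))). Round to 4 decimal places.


First, exp(1.5300) = 4.6182.
Then sigma(z) = 1/(1 + 4.6182) = 0.1780.

0.1780


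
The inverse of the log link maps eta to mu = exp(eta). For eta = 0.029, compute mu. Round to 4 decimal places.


Apply the inverse link:
mu = e^0.029 = 1.0294.

1.0294


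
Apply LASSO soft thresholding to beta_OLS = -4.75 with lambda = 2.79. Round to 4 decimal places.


Absolute value: |-4.75| = 4.75.
Compare to lambda = 2.79.
Since |beta| > lambda, coefficient = sign(beta)*(|beta| - lambda) = -1.9600.

-1.9600


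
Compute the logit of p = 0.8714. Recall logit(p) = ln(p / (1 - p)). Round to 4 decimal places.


Compute the odds: 0.8714/0.1286 = 6.7760.
Take the natural log: ln(6.7760) = 1.9134.

1.9134


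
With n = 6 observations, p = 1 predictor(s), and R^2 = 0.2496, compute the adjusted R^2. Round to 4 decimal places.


Plug in: Adj R^2 = 1 - (1 - 0.2496) * 5/4.
= 1 - 0.7504 * 5/4
= 1 - 3.7520 / 4
= 1 - 0.9380 = 0.0620.

0.0620


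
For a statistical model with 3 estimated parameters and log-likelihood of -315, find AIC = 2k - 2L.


AIC = 2k - 2*loglik = 2(3) - 2(-315).
= 6 + 630 = 636.

636


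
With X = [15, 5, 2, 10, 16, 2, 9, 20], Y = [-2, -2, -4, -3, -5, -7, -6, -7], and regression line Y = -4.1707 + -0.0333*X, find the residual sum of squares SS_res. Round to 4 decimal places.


For each point, residual = actual - predicted.
Residuals: [2.6702, 2.3372, 0.2373, 1.5037, -0.2965, -2.7627, -1.5296, -2.1633].
Sum of squared residuals = 29.6499.

29.6499


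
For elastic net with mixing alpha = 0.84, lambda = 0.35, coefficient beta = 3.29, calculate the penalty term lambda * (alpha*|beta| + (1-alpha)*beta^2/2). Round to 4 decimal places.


alpha * |beta| = 0.84 * 3.29 = 2.7636.
(1-alpha) * beta^2/2 = 0.16 * 10.8241/2 = 0.8659.
Total = 0.35 * (2.7636 + 0.8659) = 1.2703.

1.2703


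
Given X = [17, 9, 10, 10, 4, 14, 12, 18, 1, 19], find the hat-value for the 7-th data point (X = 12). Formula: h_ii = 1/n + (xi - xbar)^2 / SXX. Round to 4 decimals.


n = 10, xbar = 11.4000.
SXX = sum((xi - xbar)^2) = 312.4000.
h = 1/10 + (12 - 11.4000)^2 / 312.4000 = 0.1012.

0.1012


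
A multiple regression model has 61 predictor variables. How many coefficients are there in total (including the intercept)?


Each predictor gets one coefficient, plus one intercept.
Total parameters = 61 + 1 = 62.

62


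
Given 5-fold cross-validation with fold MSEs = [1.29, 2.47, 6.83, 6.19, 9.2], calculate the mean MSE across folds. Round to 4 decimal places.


Sum of fold MSEs = 25.9800.
Average = 25.9800 / 5 = 5.1960.

5.1960


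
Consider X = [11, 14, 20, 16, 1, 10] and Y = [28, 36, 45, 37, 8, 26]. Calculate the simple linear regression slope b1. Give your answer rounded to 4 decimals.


The sample means are xbar = 12.0000 and ybar = 30.0000.
Compute S_xx = 210.0000 and S_xy = 412.0000.
Slope b1 = S_xy / S_xx = 412.0000 / 210.0000 = 1.9619.

1.9619


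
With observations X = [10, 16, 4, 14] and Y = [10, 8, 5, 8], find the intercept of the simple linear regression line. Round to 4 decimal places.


First find the slope: b1 = 0.2262.
Means: xbar = 11.0000, ybar = 7.7500.
b0 = ybar - b1 * xbar = 7.7500 - 0.2262 * 11.0000 = 5.2619.

5.2619


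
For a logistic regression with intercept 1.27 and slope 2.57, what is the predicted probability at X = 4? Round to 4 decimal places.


Compute z = 1.27 + (2.57)(4) = 11.5500.
exp(-z) = 0.0000.
P = 1/(1 + 0.0000) = 1.0000.

1.0000


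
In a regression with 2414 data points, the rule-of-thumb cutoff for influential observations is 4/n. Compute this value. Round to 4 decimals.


The threshold is 4/n.
4/2414 = 0.0017.

0.0017


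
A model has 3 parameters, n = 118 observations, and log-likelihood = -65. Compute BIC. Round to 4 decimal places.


ln(118) = 4.770685.
k * ln(n) = 3 * 4.770685 = 14.312055.
-2L = 130.
BIC = 14.312055 + 130 = 144.312055, which rounds to 144.3121.

144.3121


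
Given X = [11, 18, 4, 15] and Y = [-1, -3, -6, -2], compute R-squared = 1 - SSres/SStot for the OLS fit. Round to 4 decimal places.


The fitted line is Y = -5.7273 + 0.2273*X.
SSres = 8.3182, SStot = 14.0000.
R^2 = 1 - SSres/SStot = 0.4058.

0.4058


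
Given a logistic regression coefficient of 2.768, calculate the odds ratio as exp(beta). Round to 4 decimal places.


The odds ratio is computed as:
OR = e^(2.768) = 15.9267.

15.9267


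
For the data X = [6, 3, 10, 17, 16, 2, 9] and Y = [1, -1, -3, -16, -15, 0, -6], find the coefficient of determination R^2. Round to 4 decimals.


The fitted line is Y = 4.3674 + -1.1202*X.
SSres = 38.4238, SStot = 299.4286.
R^2 = 1 - SSres/SStot = 0.8717.

0.8717


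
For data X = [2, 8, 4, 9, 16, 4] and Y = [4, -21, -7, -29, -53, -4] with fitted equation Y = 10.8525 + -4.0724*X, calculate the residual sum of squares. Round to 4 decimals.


For each point, residual = actual - predicted.
Residuals: [1.2923, 0.7267, -1.5629, -3.2009, 1.3059, 1.4371].
Sum of squared residuals = 18.6572.

18.6572


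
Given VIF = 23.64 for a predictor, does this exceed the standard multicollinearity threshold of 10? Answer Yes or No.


Compare VIF = 23.64 to the threshold of 10.
23.64 >= 10, so the answer is Yes.

Yes


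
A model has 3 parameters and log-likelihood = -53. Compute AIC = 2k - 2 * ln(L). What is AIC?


Compute:
2k = 2*3 = 6.
-2*loglik = -2*(-53) = 106.
AIC = 6 + 106 = 112.

112


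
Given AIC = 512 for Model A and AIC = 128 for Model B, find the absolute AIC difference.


|AIC_A - AIC_B| = |512 - 128| = 384.
Model B is preferred (lower AIC).

384


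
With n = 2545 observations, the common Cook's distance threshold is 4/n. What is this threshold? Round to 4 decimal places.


Using the rule of thumb:
Threshold = 4 / 2545 = 0.0016.

0.0016


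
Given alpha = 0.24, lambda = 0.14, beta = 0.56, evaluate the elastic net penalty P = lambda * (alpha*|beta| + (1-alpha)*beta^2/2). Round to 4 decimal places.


L1 component = 0.24 * |0.56| = 0.1344.
L2 component = 0.76 * 0.56^2 / 2 = 0.1192.
Penalty = 0.14 * (0.1344 + 0.1192) = 0.14 * 0.2536 = 0.0355.

0.0355


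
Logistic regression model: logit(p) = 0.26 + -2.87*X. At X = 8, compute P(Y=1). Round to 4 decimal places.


z = 0.26 + -2.87 * 8 = -22.7000.
Sigmoid: P = 1 / (1 + exp(22.7000)) = 0.0000.

0.0000


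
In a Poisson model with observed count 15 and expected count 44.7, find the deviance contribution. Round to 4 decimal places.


y/mu = 15/44.7 = 0.335570 (approx.), and ln(15/44.7) = -1.091923.
y * ln(y/mu) = 15 * -1.091923 = -16.378845.
y - mu = -29.7.
D = 2 * (-16.378845 - -29.7) = 26.642310, which rounds to 26.6423.

26.6423


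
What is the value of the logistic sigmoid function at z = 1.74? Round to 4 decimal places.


exp(-1.7400) = 0.1755.
1 + exp(-z) = 1.1755.
sigmoid = 1/1.1755 = 0.8507.

0.8507


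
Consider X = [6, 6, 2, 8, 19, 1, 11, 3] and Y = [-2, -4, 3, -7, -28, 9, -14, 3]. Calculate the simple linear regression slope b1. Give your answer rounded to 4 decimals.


First compute the means: xbar = 7.0000, ybar = -5.0000.
Then S_xx = sum((xi - xbar)^2) = 240.0000.
S_xy = sum((xi - xbar)(yi - ybar)) = -474.0000.
b1 = S_xy / S_xx = -474.0000 / 240.0000 = -1.9750.

-1.9750


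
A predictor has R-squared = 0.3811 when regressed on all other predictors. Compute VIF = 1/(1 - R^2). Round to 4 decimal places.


VIF = 1 / (1 - 0.3811).
= 1 / 0.6189 = 1.6158.

1.6158


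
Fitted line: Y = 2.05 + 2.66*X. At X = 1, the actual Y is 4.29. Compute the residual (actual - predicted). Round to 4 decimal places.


Fitted value at X = 1 is yhat = 2.05 + 2.66*1 = 4.7100.
Residual = 4.29 - 4.7100 = -0.4200.

-0.4200


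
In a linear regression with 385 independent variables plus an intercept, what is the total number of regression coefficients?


Total coefficients = number of predictors + 1 (for the intercept).
= 385 + 1 = 386.

386


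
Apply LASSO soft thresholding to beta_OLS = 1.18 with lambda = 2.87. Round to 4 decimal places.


Check: |1.18| = 1.18 vs lambda = 2.87.
Since |beta| <= lambda, the coefficient is set to 0.
Soft-thresholded coefficient = 0.0000.

0.0000


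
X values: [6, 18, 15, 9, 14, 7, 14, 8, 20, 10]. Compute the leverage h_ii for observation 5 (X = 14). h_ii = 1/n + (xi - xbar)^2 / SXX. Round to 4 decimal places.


Mean of X: xbar = 12.1000.
SXX = 206.9000.
For X = 14: h = 1/10 + (14 - 12.1000)^2/206.9000 = 0.1174.

0.1174


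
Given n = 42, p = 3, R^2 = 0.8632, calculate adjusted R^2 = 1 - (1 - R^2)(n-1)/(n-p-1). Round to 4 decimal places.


Adjusted R^2 = 1 - (1 - R^2) * (n-1)/(n-p-1).
(1 - R^2) = 0.1368.
(n-1)/(n-p-1) = 41/38.
(1 - R^2) * (n-1) = 0.1368 * 41 = 5.6088.
Divide by (n-p-1): 5.6088 / 38 = 0.1476.
Adj R^2 = 1 - 0.1476 = 0.8524.

0.8524


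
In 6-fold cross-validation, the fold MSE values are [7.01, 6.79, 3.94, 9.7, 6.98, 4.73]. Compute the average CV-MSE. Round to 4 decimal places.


Sum of fold MSEs = 39.1500.
Average = 39.1500 / 6 = 6.5250.

6.5250


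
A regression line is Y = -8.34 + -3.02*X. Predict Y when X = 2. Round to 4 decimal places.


Substitute X = 2 into the equation:
Y = -8.34 + -3.02 * 2 = -8.34 + -6.0400 = -14.3800.

-14.3800


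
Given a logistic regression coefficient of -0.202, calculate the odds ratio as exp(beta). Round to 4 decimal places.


exp(-0.202) = 0.8171.
So the odds ratio is 0.8171.

0.8171


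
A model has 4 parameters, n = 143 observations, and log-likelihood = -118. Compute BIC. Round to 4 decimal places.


k * ln(n) = 4 * ln(143) = 4 * 4.962845 = 19.851380.
-2 * loglik = -2 * (-118) = 236.
BIC = 19.851380 + 236 = 255.851380, which rounds to 255.8514.

255.8514


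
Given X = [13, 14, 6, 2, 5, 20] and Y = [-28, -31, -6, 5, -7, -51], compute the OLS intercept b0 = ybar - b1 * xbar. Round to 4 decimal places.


Compute b1 = -3.0391 from the OLS formula.
With xbar = 10.0000 and ybar = -19.6667, the intercept is:
b0 = -19.6667 - -3.0391 * 10.0000 = 10.7246.

10.7246


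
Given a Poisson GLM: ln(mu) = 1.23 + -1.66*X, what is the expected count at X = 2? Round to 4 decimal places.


eta = 1.23 + -1.66 * 2 = -2.0900.
mu = exp(-2.0900) = 0.1237.

0.1237


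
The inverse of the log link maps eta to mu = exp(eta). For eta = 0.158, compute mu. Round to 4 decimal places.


mu = exp(eta) = exp(0.158).
= 1.1712.

1.1712


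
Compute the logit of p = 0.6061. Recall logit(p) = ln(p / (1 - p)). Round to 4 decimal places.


Compute the odds: 0.6061/0.3939 = 1.5387.
Take the natural log: ln(1.5387) = 0.4309.

0.4309


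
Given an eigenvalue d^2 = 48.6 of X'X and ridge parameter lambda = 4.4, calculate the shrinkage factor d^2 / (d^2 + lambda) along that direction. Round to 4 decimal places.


Denominator = d^2 + lambda = 48.6 + 4.4 = 53.0000.
Shrinkage = 48.6 / 53.0000 = 0.9170.

0.9170


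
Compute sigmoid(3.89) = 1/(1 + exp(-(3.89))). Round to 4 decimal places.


exp(-3.8900) = 0.0204.
1 + exp(-z) = 1.0204.
sigmoid = 1/1.0204 = 0.9800.

0.9800


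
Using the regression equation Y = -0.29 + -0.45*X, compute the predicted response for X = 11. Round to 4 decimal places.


Substitute X = 11 into the equation:
Y = -0.29 + -0.45 * 11 = -0.29 + -4.9500 = -5.2400.

-5.2400


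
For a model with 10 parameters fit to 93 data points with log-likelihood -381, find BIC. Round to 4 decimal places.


k * ln(n) = 10 * ln(93) = 10 * 4.532599 = 45.325990.
-2 * loglik = -2 * (-381) = 762.
BIC = 45.325990 + 762 = 807.325990, which rounds to 807.3260.

807.3260


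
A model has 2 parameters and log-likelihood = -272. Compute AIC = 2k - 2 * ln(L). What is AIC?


Compute:
2k = 2*2 = 4.
-2*loglik = -2*(-272) = 544.
AIC = 4 + 544 = 548.

548


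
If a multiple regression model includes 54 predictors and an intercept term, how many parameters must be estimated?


Including the intercept, the model has 54 predictor coefficients + 1 intercept.
Total = 55.

55


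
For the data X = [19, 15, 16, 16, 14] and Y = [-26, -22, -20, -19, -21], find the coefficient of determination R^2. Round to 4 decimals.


The fitted line is Y = -5.6000 + -1.0000*X.
SSres = 15.2000, SStot = 29.2000.
R^2 = 1 - SSres/SStot = 0.4795.

0.4795


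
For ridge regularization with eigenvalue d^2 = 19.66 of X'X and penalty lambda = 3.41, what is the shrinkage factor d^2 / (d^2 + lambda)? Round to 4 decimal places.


Compute the denominator: 19.66 + 3.41 = 23.0700.
Shrinkage factor = 19.66 / 23.0700 = 0.8522.

0.8522


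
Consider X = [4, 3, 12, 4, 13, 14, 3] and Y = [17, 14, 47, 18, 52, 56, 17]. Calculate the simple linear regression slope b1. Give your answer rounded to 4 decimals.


Calculate xbar = 7.5714, ybar = 31.5714.
S_xx = 157.7143, S_xy = 583.7143.
Using b1 = S_xy / S_xx = 583.7143 / 157.7143, we get b1 = 3.7011.

3.7011


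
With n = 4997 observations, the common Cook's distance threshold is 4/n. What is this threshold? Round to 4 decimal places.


Using the rule of thumb:
Threshold = 4 / 4997 = 0.0008.

0.0008


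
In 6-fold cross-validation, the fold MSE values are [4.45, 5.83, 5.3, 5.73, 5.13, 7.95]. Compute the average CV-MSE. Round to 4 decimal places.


Add all fold MSEs: 34.3900.
Divide by k = 6: 34.3900/6 = 5.7317.

5.7317


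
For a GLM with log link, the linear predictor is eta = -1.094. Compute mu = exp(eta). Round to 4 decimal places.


The inverse log link gives:
mu = exp(-1.094) = 0.3349.

0.3349


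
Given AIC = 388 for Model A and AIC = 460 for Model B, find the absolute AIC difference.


Absolute difference = |388 - 460| = 72.
The model with lower AIC (A) is preferred.

72


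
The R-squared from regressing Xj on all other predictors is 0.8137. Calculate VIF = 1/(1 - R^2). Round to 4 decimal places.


Denominator: 1 - 0.8137 = 0.1863.
VIF = 1 / 0.1863 = 5.3677.

5.3677


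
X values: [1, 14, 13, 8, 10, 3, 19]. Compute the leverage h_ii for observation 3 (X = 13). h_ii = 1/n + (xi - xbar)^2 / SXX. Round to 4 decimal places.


n = 7, xbar = 9.7143.
SXX = sum((xi - xbar)^2) = 239.4286.
h = 1/7 + (13 - 9.7143)^2 / 239.4286 = 0.1879.

0.1879


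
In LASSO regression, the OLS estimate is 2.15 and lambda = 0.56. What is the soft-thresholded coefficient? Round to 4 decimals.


Check: |2.15| = 2.15 vs lambda = 0.56.
Since |beta| > lambda, coefficient = sign(beta)*(|beta| - lambda) = 1.5900.
Soft-thresholded coefficient = 1.5900.

1.5900


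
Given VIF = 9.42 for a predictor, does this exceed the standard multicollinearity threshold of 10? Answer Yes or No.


The threshold is 10.
VIF = 9.42 is < 10.
Multicollinearity indication: No.

No


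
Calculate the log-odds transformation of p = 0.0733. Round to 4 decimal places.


1 - p = 0.9267.
p/(1-p) = 0.0791.
logit = ln(0.0791) = -2.5371.

-2.5371


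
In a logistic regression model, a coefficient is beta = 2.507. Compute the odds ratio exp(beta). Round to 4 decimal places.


exp(2.507) = 12.2681.
So the odds ratio is 12.2681.

12.2681


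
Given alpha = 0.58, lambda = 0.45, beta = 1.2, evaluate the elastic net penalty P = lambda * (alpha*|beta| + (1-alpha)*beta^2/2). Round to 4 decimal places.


L1 component = 0.58 * |1.2| = 0.6960.
L2 component = 0.42 * 1.2^2 / 2 = 0.3024.
Penalty = 0.45 * (0.6960 + 0.3024) = 0.45 * 0.9984 = 0.4493.

0.4493


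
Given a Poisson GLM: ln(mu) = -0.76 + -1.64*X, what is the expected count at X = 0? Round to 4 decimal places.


Compute eta = -0.76 + -1.64 * 0 = -0.7600.
Apply inverse link: mu = e^-0.7600 = 0.4677.

0.4677


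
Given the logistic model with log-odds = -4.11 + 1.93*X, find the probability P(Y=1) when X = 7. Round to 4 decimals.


z = -4.11 + 1.93 * 7 = 9.4000.
Sigmoid: P = 1 / (1 + exp(-9.4000)) = 0.9999.

0.9999


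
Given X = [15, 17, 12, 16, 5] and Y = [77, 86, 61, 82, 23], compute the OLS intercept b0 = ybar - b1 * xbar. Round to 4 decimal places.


Compute b1 = 5.3085 from the OLS formula.
With xbar = 13.0000 and ybar = 65.8000, the intercept is:
b0 = 65.8000 - 5.3085 * 13.0000 = -3.2106.

-3.2106


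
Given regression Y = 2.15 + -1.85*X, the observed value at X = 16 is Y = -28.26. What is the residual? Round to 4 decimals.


Predicted = 2.15 + -1.85 * 16 = -27.4500.
Residual = -28.26 - -27.4500 = -0.8100.

-0.8100


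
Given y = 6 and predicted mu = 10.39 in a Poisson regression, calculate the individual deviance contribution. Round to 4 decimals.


First: ln(6/10.39) = -0.549084.
Then: 6 * -0.549084 = -3.294504.
y - mu = 6 - 10.39 = -4.39.
D = 2(-3.294504 - -4.39) = 2.190992, which rounds to 2.1910.

2.1910


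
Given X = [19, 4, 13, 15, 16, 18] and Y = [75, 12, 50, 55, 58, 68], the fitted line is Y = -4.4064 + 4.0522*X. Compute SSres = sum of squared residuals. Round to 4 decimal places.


Compute predicted values, then residuals = yi - yhat_i.
Residuals: [2.4146, 0.1976, 1.7278, -1.3766, -2.4288, -0.5332].
SSres = sum(residual^2) = 16.9330.

16.9330


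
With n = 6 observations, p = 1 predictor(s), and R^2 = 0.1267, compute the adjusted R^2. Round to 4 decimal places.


Adjusted R^2 = 1 - (1 - R^2) * (n-1)/(n-p-1).
(1 - R^2) = 0.8733.
(n-1)/(n-p-1) = 5/4.
(1 - R^2) * (n-1) = 0.8733 * 5 = 4.3665.
Divide by (n-p-1): 4.3665 / 4 = 1.0916.
Adj R^2 = 1 - 1.0916 = -0.0916.

-0.0916


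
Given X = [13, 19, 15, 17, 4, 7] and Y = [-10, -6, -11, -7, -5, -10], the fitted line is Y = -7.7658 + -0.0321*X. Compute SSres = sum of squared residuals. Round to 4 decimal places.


Compute predicted values, then residuals = yi - yhat_i.
Residuals: [-1.8169, 2.3757, -2.7527, 1.3115, 2.8942, -2.0095].
SSres = sum(residual^2) = 30.6569.

30.6569


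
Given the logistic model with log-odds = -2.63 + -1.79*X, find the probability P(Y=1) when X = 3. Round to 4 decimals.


Compute z = -2.63 + (-1.79)(3) = -8.0000.
exp(-z) = 2980.9580.
P = 1/(1 + 2980.9580) = 0.0003.

0.0003


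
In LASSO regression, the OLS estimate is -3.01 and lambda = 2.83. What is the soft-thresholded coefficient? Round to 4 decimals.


|beta_OLS| = 3.01.
lambda = 2.83.
Since |beta| > lambda, coefficient = sign(beta)*(|beta| - lambda) = -0.1800.
Result = -0.1800.

-0.1800


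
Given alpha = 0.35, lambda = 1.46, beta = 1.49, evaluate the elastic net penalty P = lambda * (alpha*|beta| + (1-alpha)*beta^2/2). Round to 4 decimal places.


alpha * |beta| = 0.35 * 1.49 = 0.5215.
(1-alpha) * beta^2/2 = 0.65 * 2.2201/2 = 0.7215.
Total = 1.46 * (0.5215 + 0.7215) = 1.8148.

1.8148


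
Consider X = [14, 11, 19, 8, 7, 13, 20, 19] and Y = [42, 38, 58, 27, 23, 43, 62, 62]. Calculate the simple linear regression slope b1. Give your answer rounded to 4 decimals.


The sample means are xbar = 13.8750 and ybar = 44.3750.
Compute S_xx = 180.8750 and S_xy = 536.3750.
Slope b1 = S_xy / S_xx = 536.3750 / 180.8750 = 2.9654.

2.9654


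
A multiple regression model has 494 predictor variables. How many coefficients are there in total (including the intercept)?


Including the intercept, the model has 494 predictor coefficients + 1 intercept.
Total = 495.

495


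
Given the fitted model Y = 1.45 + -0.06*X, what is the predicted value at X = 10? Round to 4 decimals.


Substitute X = 10 into the equation:
Y = 1.45 + -0.06 * 10 = 1.45 + -0.6000 = 0.8500.

0.8500


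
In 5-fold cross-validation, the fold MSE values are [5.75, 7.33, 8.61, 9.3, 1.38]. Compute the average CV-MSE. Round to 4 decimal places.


Sum of fold MSEs = 32.3700.
Average = 32.3700 / 5 = 6.4740.

6.4740


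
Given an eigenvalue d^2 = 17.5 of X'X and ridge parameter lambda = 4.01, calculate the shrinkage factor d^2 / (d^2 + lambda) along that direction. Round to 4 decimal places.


Compute the denominator: 17.5 + 4.01 = 21.5100.
Shrinkage factor = 17.5 / 21.5100 = 0.8136.

0.8136


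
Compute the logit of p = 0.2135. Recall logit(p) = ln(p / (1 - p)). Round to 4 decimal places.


Compute the odds: 0.2135/0.7865 = 0.2715.
Take the natural log: ln(0.2715) = -1.3040.

-1.3040


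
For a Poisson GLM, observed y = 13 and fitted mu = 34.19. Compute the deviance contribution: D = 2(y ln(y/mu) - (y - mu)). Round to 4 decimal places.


y/mu = 13/34.19 = 0.380228 (approx.), and ln(13/34.19) = -0.966984.
y * ln(y/mu) = 13 * -0.966984 = -12.570792.
y - mu = -21.19.
D = 2 * (-12.570792 - -21.19) = 17.238416, which rounds to 17.2384.

17.2384


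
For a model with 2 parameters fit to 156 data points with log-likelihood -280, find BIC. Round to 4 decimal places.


Compute k*ln(n) = 2*ln(156) = 2*5.049856 = 10.099712.
Then -2*loglik = 560.
BIC = 10.099712 + 560 = 570.099712, which rounds to 570.0997.

570.0997


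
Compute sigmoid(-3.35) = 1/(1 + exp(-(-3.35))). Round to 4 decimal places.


First, exp(3.3500) = 28.5027.
Then sigma(z) = 1/(1 + 28.5027) = 0.0339.

0.0339


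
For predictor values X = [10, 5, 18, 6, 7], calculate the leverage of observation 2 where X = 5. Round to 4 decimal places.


Mean of X: xbar = 9.2000.
SXX = 110.8000.
For X = 5: h = 1/5 + (5 - 9.2000)^2/110.8000 = 0.3592.

0.3592


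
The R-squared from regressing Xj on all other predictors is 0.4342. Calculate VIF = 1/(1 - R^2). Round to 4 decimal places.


Using VIF = 1/(1 - R^2_j):
1 - 0.4342 = 0.5658.
VIF = 1.7674.

1.7674


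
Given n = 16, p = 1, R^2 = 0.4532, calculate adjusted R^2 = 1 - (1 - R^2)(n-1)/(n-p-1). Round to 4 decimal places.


Using the formula:
(1 - 0.4532) = 0.5468.
Multiply by 15/14: 0.5468 * 15 = 8.2020, then 8.2020 / 14 = 0.5859.
Adj R^2 = 1 - 0.5859 = 0.4141.

0.4141


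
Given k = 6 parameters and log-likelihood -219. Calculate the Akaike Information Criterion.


AIC = 2*6 - 2*(-219).
= 12 + 438 = 450.

450


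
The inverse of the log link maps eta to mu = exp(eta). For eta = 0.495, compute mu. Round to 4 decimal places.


Apply the inverse link:
mu = e^0.495 = 1.6405.

1.6405


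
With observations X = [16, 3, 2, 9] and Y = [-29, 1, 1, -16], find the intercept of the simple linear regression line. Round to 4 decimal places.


First find the slope: b1 = -2.2440.
Means: xbar = 7.5000, ybar = -10.7500.
b0 = ybar - b1 * xbar = -10.7500 - -2.2440 * 7.5000 = 6.0800.

6.0800


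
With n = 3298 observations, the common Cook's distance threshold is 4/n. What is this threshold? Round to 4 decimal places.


Cook's distance cutoff = 4/n = 4/3298.
= 0.0012.

0.0012


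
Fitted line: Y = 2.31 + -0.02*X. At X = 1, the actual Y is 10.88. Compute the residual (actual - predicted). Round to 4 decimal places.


Fitted value at X = 1 is yhat = 2.31 + -0.02*1 = 2.2900.
Residual = 10.88 - 2.2900 = 8.5900.

8.5900


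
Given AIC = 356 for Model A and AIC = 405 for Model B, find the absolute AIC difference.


|AIC_A - AIC_B| = |356 - 405| = 49.
Model A is preferred (lower AIC).

49


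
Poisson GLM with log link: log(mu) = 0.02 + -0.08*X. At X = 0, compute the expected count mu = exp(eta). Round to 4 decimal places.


Linear predictor: eta = 0.02 + (-0.08)(0) = 0.0200.
Expected count: mu = exp(0.0200) = 1.0202.

1.0202


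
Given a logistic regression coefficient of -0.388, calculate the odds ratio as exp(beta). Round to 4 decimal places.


The odds ratio is computed as:
OR = e^(-0.388) = 0.6784.

0.6784


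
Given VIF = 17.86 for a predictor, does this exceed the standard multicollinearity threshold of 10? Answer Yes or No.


Compare VIF = 17.86 to the threshold of 10.
17.86 >= 10, so the answer is Yes.

Yes


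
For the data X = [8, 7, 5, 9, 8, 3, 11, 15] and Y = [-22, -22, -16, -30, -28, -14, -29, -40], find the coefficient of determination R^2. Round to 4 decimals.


After computing the OLS fit (b0=-6.8824, b1=-2.2112):
SSres = 37.7032, SStot = 494.8750.
R^2 = 1 - 37.7032/494.8750 = 0.9238.

0.9238


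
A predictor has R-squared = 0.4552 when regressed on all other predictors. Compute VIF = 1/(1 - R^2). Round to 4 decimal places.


Denominator: 1 - 0.4552 = 0.5448.
VIF = 1 / 0.5448 = 1.8355.

1.8355


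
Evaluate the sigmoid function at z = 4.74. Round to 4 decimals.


exp(-4.7400) = 0.0087.
1 + exp(-z) = 1.0087.
sigmoid = 1/1.0087 = 0.9913.

0.9913


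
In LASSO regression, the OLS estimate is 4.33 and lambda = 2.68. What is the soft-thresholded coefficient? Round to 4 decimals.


Check: |4.33| = 4.33 vs lambda = 2.68.
Since |beta| > lambda, coefficient = sign(beta)*(|beta| - lambda) = 1.6500.
Soft-thresholded coefficient = 1.6500.

1.6500


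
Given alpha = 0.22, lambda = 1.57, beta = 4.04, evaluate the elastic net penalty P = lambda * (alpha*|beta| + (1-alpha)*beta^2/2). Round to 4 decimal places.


L1 component = 0.22 * |4.04| = 0.8888.
L2 component = 0.78 * 4.04^2 / 2 = 6.3654.
Penalty = 1.57 * (0.8888 + 6.3654) = 1.57 * 7.2542 = 11.3891.

11.3891


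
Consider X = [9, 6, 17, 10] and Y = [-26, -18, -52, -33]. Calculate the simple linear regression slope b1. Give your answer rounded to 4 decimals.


First compute the means: xbar = 10.5000, ybar = -32.2500.
Then S_xx = sum((xi - xbar)^2) = 65.0000.
S_xy = sum((xi - xbar)(yi - ybar)) = -201.5000.
b1 = S_xy / S_xx = -201.5000 / 65.0000 = -3.1000.

-3.1000


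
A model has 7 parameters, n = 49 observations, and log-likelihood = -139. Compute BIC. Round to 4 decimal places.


k * ln(n) = 7 * ln(49) = 7 * 3.891820 = 27.242740.
-2 * loglik = -2 * (-139) = 278.
BIC = 27.242740 + 278 = 305.242740, which rounds to 305.2427.

305.2427


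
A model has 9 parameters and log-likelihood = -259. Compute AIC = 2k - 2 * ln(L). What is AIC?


Compute:
2k = 2*9 = 18.
-2*loglik = -2*(-259) = 518.
AIC = 18 + 518 = 536.

536


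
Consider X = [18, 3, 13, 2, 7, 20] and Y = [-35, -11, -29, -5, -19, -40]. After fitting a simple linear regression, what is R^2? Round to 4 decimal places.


The fitted line is Y = -4.4384 + -1.7836*X.
SSres = 19.0948, SStot = 952.8333.
R^2 = 1 - SSres/SStot = 0.9800.

0.9800


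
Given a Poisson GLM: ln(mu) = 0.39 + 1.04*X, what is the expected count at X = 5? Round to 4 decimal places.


eta = 0.39 + 1.04 * 5 = 5.5900.
mu = exp(5.5900) = 267.7356.

267.7356


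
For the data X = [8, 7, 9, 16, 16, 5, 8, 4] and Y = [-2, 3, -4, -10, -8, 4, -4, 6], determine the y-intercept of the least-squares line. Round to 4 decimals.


First find the slope: b1 = -1.1743.
Means: xbar = 9.1250, ybar = -1.8750.
b0 = ybar - b1 * xbar = -1.8750 - -1.1743 * 9.1250 = 8.8404.

8.8404


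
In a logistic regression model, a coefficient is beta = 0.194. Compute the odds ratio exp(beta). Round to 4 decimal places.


exp(0.194) = 1.2141.
So the odds ratio is 1.2141.

1.2141


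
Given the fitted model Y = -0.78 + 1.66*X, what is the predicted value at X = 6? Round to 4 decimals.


Predicted value:
Y = -0.78 + (1.66)(6) = -0.78 + 9.9600 = 9.1800.

9.1800
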